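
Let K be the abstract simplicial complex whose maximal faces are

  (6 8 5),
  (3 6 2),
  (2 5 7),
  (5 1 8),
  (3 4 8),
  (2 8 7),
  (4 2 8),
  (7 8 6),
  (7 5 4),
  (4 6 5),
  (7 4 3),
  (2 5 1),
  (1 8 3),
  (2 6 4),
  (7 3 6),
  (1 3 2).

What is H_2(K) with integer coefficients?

K has 8 vertices, 24 edges, 16 triangles.
rank ∂_2 = 15, rank ∂_3 = 0 ⇒ b_2 = 16 − 15 − 0 = 1. So H_2 = Z.

H_2 = Z.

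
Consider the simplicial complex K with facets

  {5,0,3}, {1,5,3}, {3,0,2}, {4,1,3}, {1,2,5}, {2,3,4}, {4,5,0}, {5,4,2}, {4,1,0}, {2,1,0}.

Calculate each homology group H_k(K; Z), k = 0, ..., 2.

Order the vertices as 0 < 1 < 2 < 3 < 4 < 5. Listing each simplex with vertices in this order, K has dimension 2 with simplices:

  0-simplices (6): [0], [1], [2], [3], [4], [5]
  1-simplices (15): [0,1], [0,2], [0,3], [0,4], [0,5], [1,2], [1,3], [1,4], [1,5], [2,3], [2,4], [2,5], [3,4], [3,5], [4,5]
  2-simplices (10): [0,1,2], [0,1,4], [0,2,3], [0,3,5], [0,4,5], [1,2,5], [1,3,4], [1,3,5], [2,3,4], [2,4,5]

so the chain groups are C_0 ≅ Z^6, C_1 ≅ Z^15, C_2 ≅ Z^10.

The boundary map ∂_1: C_1 → C_0 sends each edge [p,q] (with p < q) to q − p. For instance
  ∂[3,5] = [5] − [3].
The resulting 6×15 matrix has rank 5, and its Smith normal form has invariant factors (1,1,1,1,1).

The boundary map ∂_2: C_2 → C_1 acts by ∂[p,q,r] = [q,r] − [p,r] + [p,q]. For instance
  ∂[0,1,4] = [1,4] − [0,4] + [0,1],
  ∂[0,4,5] = [4,5] − [0,5] + [0,4].
The resulting 15×10 matrix has rank 10, and its Smith normal form has invariant factors (1,1,1,1,1,1,1,1,1,2).

Now H_k = ker ∂_k / im ∂_{k+1}, so:

  H_0: rank C_0 − rank ∂_1 = 6 − 5 = 1, and the invariant factors of ∂_1 are all 1, so H_0 ≅ Z.
  H_1: rank ker ∂_1 − rank ∂_2 = (15 − 5) − 10 = 0, and ∂_2 has invariant factor 2 > 1, so H_1 ≅ Z/2.
  H_2: rank ker ∂_2 − rank ∂_3 = (10 − 10) − 0 = 0, and there is no ∂_3, so H_2 ≅ 0.

H_0 = Z,  H_1 = Z/2,  H_2 = 0.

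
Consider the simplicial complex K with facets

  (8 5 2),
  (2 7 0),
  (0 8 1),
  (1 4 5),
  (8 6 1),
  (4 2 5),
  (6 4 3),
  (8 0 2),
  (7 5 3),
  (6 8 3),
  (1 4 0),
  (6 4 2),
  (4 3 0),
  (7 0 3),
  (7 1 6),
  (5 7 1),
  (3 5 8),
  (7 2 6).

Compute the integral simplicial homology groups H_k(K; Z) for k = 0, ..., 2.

K has 9 vertices, 27 edges, 18 triangles.
rank ∂_0 = 0, rank ∂_1 = 8 ⇒ b_0 = 9 − 0 − 8 = 1; all invariant factors of ∂_1 are 1 so no torsion. So H_0 ≅ Z.
rank ∂_1 = 8, rank ∂_2 = 17 ⇒ b_1 = 27 − 8 − 17 = 2; all invariant factors of ∂_2 are 1 so no torsion. So H_1 ≅ Z^2.
rank ∂_2 = 17, rank ∂_3 = 0 ⇒ b_2 = 18 − 17 − 0 = 1. So H_2 ≅ Z.

H_0 ≅ Z,  H_1 ≅ Z^2,  H_2 ≅ Z.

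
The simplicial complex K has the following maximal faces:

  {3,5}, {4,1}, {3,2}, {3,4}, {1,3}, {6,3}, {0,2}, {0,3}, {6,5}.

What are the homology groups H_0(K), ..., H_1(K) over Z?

H_0 ≅ Z,  H_1 ≅ Z^3.

Fix the vertex order 0 < 1 < 2 < 3 < 4 < 5 < 6 and write every simplex with vertices in increasing order. Then dim K = 1 and the simplices of K are:

  0-simplices (7): [0], [1], [2], [3], [4], [5], [6]
  1-simplices (9): [0,2], [0,3], [1,3], [1,4], [2,3], [3,4], [3,5], [3,6], [5,6]

Hence C_0 ≅ Z^7, C_1 ≅ Z^9.

Boundary ∂_1: C_1 → C_0 maps an edge to its endpoints' difference, ∂[p,q] = q − p. For instance
  ∂[1,4] = [4] − [1].
As a 7×9 matrix over Z this has rank 6, with invariant factors (1,1,1,1,1,1).

From H_k ≅ ker(∂_k) / im(∂_{k+1}) we obtain:

  H_0: rank C_0 − rank ∂_1 = 7 − 6 = 1, and the invariant factors of ∂_1 are all 1, so H_0 ≅ Z.
  H_1: rank ker ∂_1 − rank ∂_2 = (9 − 6) − 0 = 3, and there is no ∂_2, so H_1 ≅ Z^3.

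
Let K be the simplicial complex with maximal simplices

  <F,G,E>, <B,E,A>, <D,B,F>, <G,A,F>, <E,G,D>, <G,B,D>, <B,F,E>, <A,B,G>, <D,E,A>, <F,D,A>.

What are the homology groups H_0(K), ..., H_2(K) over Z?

H_0 = Z,  H_1 = Z/2,  H_2 = 0.

We work with the vertex ordering A < B < D < E < F < G. The simplices of K, each written with vertices in increasing order, are:

  0-simplices (6): A, B, D, E, F, G
  1-simplices (15): AB, AD, AE, AF, AG, BD, BE, BF, BG, DE, DF, DG, EF, EG, FG
  2-simplices (10): ABE, ABG, ADE, ADF, AFG, BDF, BDG, BEF, DEG, EFG

Hence C_0 ≅ Z^6, C_1 ≅ Z^15, C_2 ≅ Z^10.

∂_1: C_1 → C_0 maps an edge to its endpoints' difference, ∂[p,q] = q − p. For instance
  ∂EG = G − E.
The resulting 6×15 matrix has rank 5, and its Smith normal form has invariant factors (1,1,1,1,1).

∂_2: C_2 → C_1 sends each 2-simplex [p,q,r] to [q,r] − [p,r] + [p,q]. For instance
  ∂BDF = DF − BF + BD,
  ∂BEF = EF − BF + BE.
This gives a 15×10 integer matrix of rank 10; reducing to Smith normal form yields diagonal entries (1,1,1,1,1,1,1,1,1,2).

Computing H_k = (kernel of ∂_k) / (image of ∂_{k+1}):

  H_0: rank C_0 − rank ∂_1 = 6 − 5 = 1, and the invariant factors of ∂_1 are all 1, so H_0 = Z.
  H_1: rank ker ∂_1 − rank ∂_2 = (15 − 5) − 10 = 0, and ∂_2 has invariant factor 2 > 1, so H_1 = Z/2.
  H_2: rank ker ∂_2 − rank ∂_3 = (10 − 10) − 0 = 0, and there is no ∂_3, so H_2 = 0.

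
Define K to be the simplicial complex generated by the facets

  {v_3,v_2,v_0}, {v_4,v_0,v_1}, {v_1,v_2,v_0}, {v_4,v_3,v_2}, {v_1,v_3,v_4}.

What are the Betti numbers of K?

Take the total order v_0 < v_1 < v_2 < v_3 < v_4 on the vertex set. Then K (dimension 2) consists of the simplices:

  0-simplices (5): [v_0], [v_1], [v_2], [v_3], [v_4]
  1-simplices (10): [v_0,v_1], [v_0,v_2], [v_0,v_3], [v_0,v_4], [v_1,v_2], [v_1,v_3], [v_1,v_4], [v_2,v_3], [v_2,v_4], [v_3,v_4]
  2-simplices (5): [v_0,v_1,v_2], [v_0,v_1,v_4], [v_0,v_2,v_3], [v_1,v_3,v_4], [v_2,v_3,v_4]

Hence C_0 ≅ Z^5, C_1 ≅ Z^10, C_2 ≅ Z^5.

The boundary map ∂_1: C_1 → C_0 maps an edge to its endpoints' difference, ∂[p,q] = q − p. For instance
  ∂[v_1,v_2] = [v_2] − [v_1].
As a 5×10 matrix over Z this has rank 4, with invariant factors (1,1,1,1).

Boundary ∂_2: C_2 → C_1 maps a triangle to the signed sum of its edges. For instance
  ∂[v_0,v_1,v_4] = [v_1,v_4] − [v_0,v_4] + [v_0,v_1],
  ∂[v_0,v_1,v_2] = [v_1,v_2] − [v_0,v_2] + [v_0,v_1].
As a 10×5 matrix over Z this has rank 5, with invariant factors (1,1,1,1,1).

Reading off H_k = ker ∂_k / im ∂_{k+1}:

  H_0: rank C_0 − rank ∂_1 = 5 − 4 = 1, and the invariant factors of ∂_1 are all 1, so H_0 ≅ Z.
  H_1: rank ker ∂_1 − rank ∂_2 = (10 − 4) − 5 = 1, and the invariant factors of ∂_2 are all 1, so H_1 ≅ Z.
  H_2: rank ker ∂_2 − rank ∂_3 = (5 − 5) − 0 = 0, and there is no ∂_3, so H_2 ≅ 0.

As a check, the Euler characteristic is 5 − 10 + 5 = 0, which agrees with 1 − 1 + 0 = 0.

Hence the Betti numbers are b_0 = 1, b_1 = 1, b_2 = 0.

b_0 = 1, b_1 = 1, b_2 = 0.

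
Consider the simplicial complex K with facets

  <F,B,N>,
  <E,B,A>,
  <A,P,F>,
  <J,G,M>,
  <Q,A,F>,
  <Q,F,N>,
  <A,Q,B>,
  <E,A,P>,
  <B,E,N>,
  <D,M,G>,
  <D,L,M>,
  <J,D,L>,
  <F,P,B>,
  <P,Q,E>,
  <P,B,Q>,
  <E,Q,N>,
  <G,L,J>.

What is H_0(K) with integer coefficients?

Order the vertices as A < B < D < E < F < G < J < L < M < N < P < Q. Listing each simplex with vertices in this order, K has dimension 2 with simplices:

  0-simplices (12): A, B, D, E, F, G, J, L, M, N, P, Q
  1-simplices (28): AB, AE, AF, AP, AQ, BE, BF, BN, BP, BQ, DG, DJ, DL, DM, EN, EP, EQ, FN, FP, FQ, GJ, GL, GM, JL, JM, LM, NQ, PQ
  2-simplices (17): ABE, ABQ, AEP, AFP, AFQ, BEN, BFN, BFP, BPQ, DGM, DJL, DLM, ENQ, EPQ, FNQ, GJL, GJM

Hence C_0 ≅ Z^12, C_1 ≅ Z^28, C_2 ≅ Z^17.

The boundary map ∂_1: C_1 → C_0 maps an edge to its endpoints' difference, ∂[p,q] = q − p.
The resulting 12×28 matrix has rank 10, and its Smith normal form has invariant factors (1,1,1,1,1,1,1,1,1,1).

The boundary map ∂_2: C_2 → C_1 maps a triangle to the signed sum of its edges. For instance
  ∂GJM = JM − GM + GJ,
  ∂BPQ = PQ − BQ + BP.
The 28×17 boundary matrix has rank 17 and Smith normal form diag(1,1,1,1,1,1,1,1,1,1,1,1,1,1,1,1,2).

Reading off H_k = ker ∂_k / im ∂_{k+1}:

  H_0: rank C_0 − rank ∂_1 = 12 − 10 = 2, and the invariant factors of ∂_1 are all 1, so H_0 ≅ Z^2.

H_0 = Z^2.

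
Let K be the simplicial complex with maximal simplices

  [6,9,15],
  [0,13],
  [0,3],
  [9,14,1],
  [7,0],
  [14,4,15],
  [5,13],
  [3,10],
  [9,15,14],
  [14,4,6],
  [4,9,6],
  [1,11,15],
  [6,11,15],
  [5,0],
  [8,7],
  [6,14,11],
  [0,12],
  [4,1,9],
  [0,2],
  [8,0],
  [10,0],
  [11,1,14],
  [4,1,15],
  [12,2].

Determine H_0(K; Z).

H_0 = Z^2.

We work with the vertex ordering 0 < 1 < 2 < 3 < 4 < 5 < 6 < 7 < 8 < 9 < 10 < 11 < 12 < 13 < 14 < 15. The simplices of K, each written with vertices in increasing order, are:

  0-simplices (16): [0], [1], [2], [3], [4], [5], [6], [7], [8], [9], [10], [11], [12], [13], [14], [15]
  1-simplices (30): (30 of them)
  2-simplices (12): [1,4,9], [1,4,15], [1,9,14], [1,11,14], [1,11,15], [4,6,9], [4,6,14], [4,14,15], [6,9,15], [6,11,14], [6,11,15], [9,14,15]

Hence C_0 ≅ Z^16, C_1 ≅ Z^30, C_2 ≅ Z^12.

∂_1: C_1 → C_0 sends each edge [p,q] (with p < q) to q − p. For instance
  ∂[3,10] = [10] − [3].
The resulting 16×30 matrix has rank 14, and its Smith normal form has invariant factors (1,1,1,1,1,1,1,1,1,1,1,1,1,1).

The boundary map ∂_2: C_2 → C_1 acts by ∂[p,q,r] = [q,r] − [p,r] + [p,q]. For instance
  ∂[1,4,9] = [4,9] − [1,9] + [1,4],
  ∂[4,6,14] = [6,14] − [4,14] + [4,6].
The resulting 30×12 matrix has rank 12, and its Smith normal form has invariant factors (1,1,1,1,1,1,1,1,1,1,1,2).

Reading off H_k = ker ∂_k / im ∂_{k+1}:

  H_0: rank C_0 − rank ∂_1 = 16 − 14 = 2, and the invariant factors of ∂_1 are all 1, so H_0 ≅ Z^2.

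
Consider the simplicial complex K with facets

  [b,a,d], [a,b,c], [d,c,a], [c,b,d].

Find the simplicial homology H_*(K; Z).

H_0 ≅ Z,  H_1 = 0,  H_2 ≅ Z.

Take the total order a < b < c < d on the vertex set. Then K (dimension 2) consists of the simplices:

  0-simplices (4): a, b, c, d
  1-simplices (6): ab, ac, ad, bc, bd, cd
  2-simplices (4): abc, abd, acd, bcd

so the chain groups are C_0 ≅ Z^4, C_1 ≅ Z^6, C_2 ≅ Z^4.

Boundary ∂_1: C_1 → C_0 maps an edge to its endpoints' difference, ∂[p,q] = q − p. For instance
  ∂bc = c − b.
This gives a 4×6 integer matrix of rank 3; reducing to Smith normal form yields diagonal entries (1,1,1).

∂_2: C_2 → C_1 acts by ∂[p,q,r] = [q,r] − [p,r] + [p,q]. For instance
  ∂bcd = cd − bd + bc,
  ∂abc = bc − ac + ab.
The 6×4 boundary matrix has rank 3 and Smith normal form diag(1,1,1).

From H_k ≅ ker(∂_k) / im(∂_{k+1}) we obtain:

  H_0: rank C_0 − rank ∂_1 = 4 − 3 = 1, and the invariant factors of ∂_1 are all 1, so H_0 ≅ Z.
  H_1: rank ker ∂_1 − rank ∂_2 = (6 − 3) − 3 = 0, and the invariant factors of ∂_2 are all 1, so H_1 ≅ 0.
  H_2: rank ker ∂_2 − rank ∂_3 = (4 − 3) − 0 = 1, and there is no ∂_3, so H_2 ≅ Z.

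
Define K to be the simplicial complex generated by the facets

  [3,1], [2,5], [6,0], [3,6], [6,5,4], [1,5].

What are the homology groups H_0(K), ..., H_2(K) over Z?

H_0 ≅ Z,  H_1 ≅ Z,  H_2 = 0.

Fix the vertex order 0 < 1 < 2 < 3 < 4 < 5 < 6 and write every simplex with vertices in increasing order. Then dim K = 2 and the simplices of K are:

  0-simplices (7): [0], [1], [2], [3], [4], [5], [6]
  1-simplices (8): [0,6], [1,3], [1,5], [2,5], [3,6], [4,5], [4,6], [5,6]
  2-simplices (1): [4,5,6]

so the chain groups are C_0 ≅ Z^7, C_1 ≅ Z^8, C_2 ≅ Z^1.

Boundary ∂_1: C_1 → C_0 sends each edge [p,q] (with p < q) to q − p.
The 7×8 boundary matrix has rank 6 and Smith normal form diag(1,1,1,1,1,1).

Boundary ∂_2: C_2 → C_1 sends each 2-simplex [p,q,r] to [q,r] − [p,r] + [p,q]. For instance
  ∂[4,5,6] = [5,6] − [4,6] + [4,5].
The 8×1 boundary matrix has rank 1 and Smith normal form diag(1).

From H_k ≅ ker(∂_k) / im(∂_{k+1}) we obtain:

  H_0: rank C_0 − rank ∂_1 = 7 − 6 = 1, and the invariant factors of ∂_1 are all 1, so H_0 ≅ Z.
  H_1: rank ker ∂_1 − rank ∂_2 = (8 − 6) − 1 = 1, and the invariant factors of ∂_2 are all 1, so H_1 ≅ Z.
  H_2: rank ker ∂_2 − rank ∂_3 = (1 − 1) − 0 = 0, and there is no ∂_3, so H_2 ≅ 0.

As a check, the Euler characteristic is 7 − 8 + 1 = 0, which agrees with 1 − 1 + 0 = 0.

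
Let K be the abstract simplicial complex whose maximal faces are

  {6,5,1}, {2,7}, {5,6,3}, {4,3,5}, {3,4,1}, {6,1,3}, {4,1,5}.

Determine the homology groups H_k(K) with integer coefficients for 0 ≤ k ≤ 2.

H_0 ≅ Z^2,  H_1 = 0,  H_2 ≅ Z.

Order the vertices as 1 < 2 < 3 < 4 < 5 < 6 < 7. Listing each simplex with vertices in this order, K has dimension 2 with simplices:

  0-simplices (7): [1], [2], [3], [4], [5], [6], [7]
  1-simplices (10): [1,3], [1,4], [1,5], [1,6], [2,7], [3,4], [3,5], [3,6], [4,5], [5,6]
  2-simplices (6): [1,3,4], [1,3,6], [1,4,5], [1,5,6], [3,4,5], [3,5,6]

Hence C_0 ≅ Z^7, C_1 ≅ Z^10, C_2 ≅ Z^6.

The boundary map ∂_1: C_1 → C_0 sends each edge [p,q] (with p < q) to q − p. For instance
  ∂[3,5] = [5] − [3].
This gives a 7×10 integer matrix of rank 5; reducing to Smith normal form yields diagonal entries (1,1,1,1,1).

∂_2: C_2 → C_1 sends each 2-simplex [p,q,r] to [q,r] − [p,r] + [p,q]. For instance
  ∂[3,5,6] = [5,6] − [3,6] + [3,5],
  ∂[1,3,4] = [3,4] − [1,4] + [1,3].
The 10×6 boundary matrix has rank 5 and Smith normal form diag(1,1,1,1,1).

Computing H_k = (kernel of ∂_k) / (image of ∂_{k+1}):

  H_0: rank C_0 − rank ∂_1 = 7 − 5 = 2, and the invariant factors of ∂_1 are all 1, so H_0 ≅ Z^2.
  H_1: rank ker ∂_1 − rank ∂_2 = (10 − 5) − 5 = 0, and the invariant factors of ∂_2 are all 1, so H_1 ≅ 0.
  H_2: rank ker ∂_2 − rank ∂_3 = (6 − 5) − 0 = 1, and there is no ∂_3, so H_2 ≅ Z.

As a check, the Euler characteristic is 7 − 10 + 6 = 3, which agrees with 2 − 0 + 1 = 3.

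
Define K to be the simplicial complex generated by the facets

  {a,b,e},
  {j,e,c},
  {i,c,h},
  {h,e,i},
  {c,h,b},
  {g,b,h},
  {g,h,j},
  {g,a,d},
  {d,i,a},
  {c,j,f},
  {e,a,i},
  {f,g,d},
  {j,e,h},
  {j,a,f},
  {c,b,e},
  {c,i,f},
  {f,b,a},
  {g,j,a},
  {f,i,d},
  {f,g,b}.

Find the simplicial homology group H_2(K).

H_2 ≅ 0.

K has 10 vertices, 30 edges, 20 triangles.
rank ∂_2 = 20, rank ∂_3 = 0 ⇒ b_2 = 20 − 20 − 0 = 0. So H_2 ≅ 0.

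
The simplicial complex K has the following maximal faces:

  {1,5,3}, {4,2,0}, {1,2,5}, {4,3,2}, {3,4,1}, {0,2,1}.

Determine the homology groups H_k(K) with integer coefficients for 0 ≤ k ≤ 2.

H_0 ≅ Z,  H_1 ≅ Z,  H_2 = 0.

Fix the vertex order 0 < 1 < 2 < 3 < 4 < 5 and write every simplex with vertices in increasing order. Then dim K = 2 and the simplices of K are:

  0-simplices (6): [0], [1], [2], [3], [4], [5]
  1-simplices (12): [0,1], [0,2], [0,4], [1,2], [1,3], [1,4], [1,5], [2,3], [2,4], [2,5], [3,4], [3,5]
  2-simplices (6): [0,1,2], [0,2,4], [1,2,5], [1,3,4], [1,3,5], [2,3,4]

Hence C_0 ≅ Z^6, C_1 ≅ Z^12, C_2 ≅ Z^6.

Boundary ∂_1: C_1 → C_0 is given by ∂[p,q] = [q] − [p].
As a 6×12 matrix over Z this has rank 5, with invariant factors (1,1,1,1,1).

The boundary map ∂_2: C_2 → C_1 maps a triangle to the signed sum of its edges. For instance
  ∂[2,3,4] = [3,4] − [2,4] + [2,3],
  ∂[0,2,4] = [2,4] − [0,4] + [0,2].
The 12×6 boundary matrix has rank 6 and Smith normal form diag(1,1,1,1,1,1).

Now H_k = ker ∂_k / im ∂_{k+1}, so:

  H_0: rank C_0 − rank ∂_1 = 6 − 5 = 1, and the invariant factors of ∂_1 are all 1, so H_0 = Z.
  H_1: rank ker ∂_1 − rank ∂_2 = (12 − 5) − 6 = 1, and the invariant factors of ∂_2 are all 1, so H_1 = Z.
  H_2: rank ker ∂_2 − rank ∂_3 = (6 − 6) − 0 = 0, and there is no ∂_3, so H_2 = 0.

As a check, the Euler characteristic is 6 − 12 + 6 = 0, which agrees with 1 − 1 + 0 = 0.
(K is a triangulation of the cylinder S^1 x I.)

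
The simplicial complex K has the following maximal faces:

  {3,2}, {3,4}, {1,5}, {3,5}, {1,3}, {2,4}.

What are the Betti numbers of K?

Fix the vertex order 1 < 2 < 3 < 4 < 5 and write every simplex with vertices in increasing order. Then dim K = 1 and the simplices of K are:

  0-simplices (5): [1], [2], [3], [4], [5]
  1-simplices (6): [1,3], [1,5], [2,3], [2,4], [3,4], [3,5]

giving chain groups C_0 ≅ Z^5, C_1 ≅ Z^6.

∂_1: C_1 → C_0 is given by ∂[p,q] = [q] − [p]. For instance
  ∂[3,4] = [4] − [3].
This gives a 5×6 integer matrix of rank 4; reducing to Smith normal form yields diagonal entries (1,1,1,1).

Now H_k = ker ∂_k / im ∂_{k+1}, so:

  H_0: rank C_0 − rank ∂_1 = 5 − 4 = 1, and the invariant factors of ∂_1 are all 1, so H_0 = Z.
  H_1: rank ker ∂_1 − rank ∂_2 = (6 − 4) − 0 = 2, and there is no ∂_2, so H_1 = Z^2.

Hence the Betti numbers are b_0 = 1, b_1 = 2.

b_0 = 1, b_1 = 2.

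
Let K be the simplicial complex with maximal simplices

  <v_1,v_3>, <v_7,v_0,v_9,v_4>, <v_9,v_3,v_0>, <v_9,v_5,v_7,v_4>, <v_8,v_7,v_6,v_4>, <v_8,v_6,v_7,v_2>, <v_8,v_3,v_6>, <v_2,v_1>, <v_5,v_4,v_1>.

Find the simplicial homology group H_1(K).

H_1 = Z^3.

K has 10 vertices, 25 edges, 17 triangles, 4 3-simplices.
rank ∂_1 = 9, rank ∂_2 = 13 ⇒ b_1 = 25 − 9 − 13 = 3; all invariant factors of ∂_2 are 1 so no torsion. So H_1 = Z^3.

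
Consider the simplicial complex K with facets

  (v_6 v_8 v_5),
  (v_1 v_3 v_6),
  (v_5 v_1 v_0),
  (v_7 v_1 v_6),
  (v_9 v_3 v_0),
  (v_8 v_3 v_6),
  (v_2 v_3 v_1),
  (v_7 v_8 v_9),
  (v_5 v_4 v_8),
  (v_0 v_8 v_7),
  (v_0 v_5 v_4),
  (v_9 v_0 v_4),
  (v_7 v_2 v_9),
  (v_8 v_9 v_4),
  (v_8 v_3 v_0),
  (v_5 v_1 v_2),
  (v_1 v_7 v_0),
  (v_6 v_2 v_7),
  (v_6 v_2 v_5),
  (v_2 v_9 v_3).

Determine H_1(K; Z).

H_1 = Z ⊕ Z/2Z.

Fix the vertex order v_0 < v_1 < v_2 < v_3 < v_4 < v_5 < v_6 < v_7 < v_8 < v_9 and write every simplex with vertices in increasing order. Then dim K = 2 and the simplices of K are:

  0-simplices (10): [v_0], [v_1], [v_2], [v_3], [v_4], [v_5], [v_6], [v_7], [v_8], [v_9]
  1-simplices (30): (30 of them)
  2-simplices (20): (20 of them)

so the chain groups are C_0 ≅ Z^10, C_1 ≅ Z^30, C_2 ≅ Z^20.

Boundary ∂_1: C_1 → C_0 is given by ∂[p,q] = [q] − [p].
The 10×30 boundary matrix has rank 9 and Smith normal form diag(1,1,1,1,1,1,1,1,1).

The boundary map ∂_2: C_2 → C_1 acts by ∂[p,q,r] = [q,r] − [p,r] + [p,q]. For instance
  ∂[v_1,v_6,v_7] = [v_6,v_7] − [v_1,v_7] + [v_1,v_6],
  ∂[v_2,v_7,v_9] = [v_7,v_9] − [v_2,v_9] + [v_2,v_7].
The 30×20 boundary matrix has rank 20 and Smith normal form diag(1,1,1,1,1,1,1,1,1,1,1,1,1,1,1,1,1,1,1,2).

From H_k ≅ ker(∂_k) / im(∂_{k+1}) we obtain:

  H_1: rank ker ∂_1 − rank ∂_2 = (30 − 9) − 20 = 1, and ∂_2 has invariant factor 2 > 1, so H_1 ≅ Z ⊕ Z/2Z.

(K is a triangulation of the Klein bottle.)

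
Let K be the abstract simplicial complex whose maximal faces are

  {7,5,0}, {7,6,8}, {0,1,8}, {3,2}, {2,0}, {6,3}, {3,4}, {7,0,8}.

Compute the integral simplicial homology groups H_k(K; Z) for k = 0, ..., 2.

H_0 ≅ Z,  H_1 ≅ Z,  H_2 = 0.

We work with the vertex ordering 0 < 1 < 2 < 3 < 4 < 5 < 6 < 7 < 8. The simplices of K, each written with vertices in increasing order, are:

  0-simplices (9): [0], [1], [2], [3], [4], [5], [6], [7], [8]
  1-simplices (13): [0,1], [0,2], [0,5], [0,7], [0,8], [1,8], [2,3], [3,4], [3,6], [5,7], [6,7], [6,8], [7,8]
  2-simplices (4): [0,1,8], [0,5,7], [0,7,8], [6,7,8]

giving chain groups C_0 ≅ Z^9, C_1 ≅ Z^13, C_2 ≅ Z^4.

Boundary ∂_1: C_1 → C_0 sends each edge [p,q] (with p < q) to q − p.
This gives a 9×13 integer matrix of rank 8; reducing to Smith normal form yields diagonal entries (1,1,1,1,1,1,1,1).

The boundary map ∂_2: C_2 → C_1 acts by ∂[p,q,r] = [q,r] − [p,r] + [p,q]. For instance
  ∂[0,5,7] = [5,7] − [0,7] + [0,5],
  ∂[0,7,8] = [7,8] − [0,8] + [0,7].
The resulting 13×4 matrix has rank 4, and its Smith normal form has invariant factors (1,1,1,1).

Reading off H_k = ker ∂_k / im ∂_{k+1}:

  H_0: rank C_0 − rank ∂_1 = 9 − 8 = 1, and the invariant factors of ∂_1 are all 1, so H_0 ≅ Z.
  H_1: rank ker ∂_1 − rank ∂_2 = (13 − 8) − 4 = 1, and the invariant factors of ∂_2 are all 1, so H_1 ≅ Z.
  H_2: rank ker ∂_2 − rank ∂_3 = (4 − 4) − 0 = 0, and there is no ∂_3, so H_2 ≅ 0.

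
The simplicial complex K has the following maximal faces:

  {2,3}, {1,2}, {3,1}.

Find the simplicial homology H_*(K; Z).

We work with the vertex ordering 1 < 2 < 3. The simplices of K, each written with vertices in increasing order, are:

  0-simplices (3): [1], [2], [3]
  1-simplices (3): [1,2], [1,3], [2,3]

giving chain groups C_0 ≅ Z^3, C_1 ≅ Z^3.

∂_1: C_1 → C_0 is given by ∂[p,q] = [q] − [p]. For instance
  ∂[1,3] = [3] − [1].
This gives a 3×3 integer matrix of rank 2; reducing to Smith normal form yields diagonal entries (1,1).

Now H_k = ker ∂_k / im ∂_{k+1}, so:

  H_0: rank C_0 − rank ∂_1 = 3 − 2 = 1, and the invariant factors of ∂_1 are all 1, so H_0 = Z.
  H_1: rank ker ∂_1 − rank ∂_2 = (3 − 2) − 0 = 1, and there is no ∂_2, so H_1 = Z.

As a check, the Euler characteristic is 3 − 3 = 0, which agrees with 1 − 1 = 0.
(K is a triangulation of the circle S^1.)

H_0 = Z,  H_1 = Z.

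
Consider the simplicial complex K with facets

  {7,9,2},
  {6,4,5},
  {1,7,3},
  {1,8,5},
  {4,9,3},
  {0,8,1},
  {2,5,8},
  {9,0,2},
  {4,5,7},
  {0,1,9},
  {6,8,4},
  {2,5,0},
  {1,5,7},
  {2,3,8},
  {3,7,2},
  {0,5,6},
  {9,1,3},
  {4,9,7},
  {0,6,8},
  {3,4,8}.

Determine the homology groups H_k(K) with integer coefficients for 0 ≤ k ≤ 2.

H_0 ≅ Z,  H_1 ≅ Z ⊕ Z/2,  H_2 = 0.

K has 10 vertices, 30 edges, 20 triangles.
rank ∂_0 = 0, rank ∂_1 = 9 ⇒ b_0 = 10 − 0 − 9 = 1; all invariant factors of ∂_1 are 1 so no torsion. So H_0 ≅ Z.
rank ∂_1 = 9, rank ∂_2 = 20 ⇒ b_1 = 30 − 9 − 20 = 1; ∂_2 has invariant factor(s) [2] giving torsion. So H_1 ≅ Z ⊕ Z/2.
rank ∂_2 = 20, rank ∂_3 = 0 ⇒ b_2 = 20 − 20 − 0 = 0. So H_2 ≅ 0.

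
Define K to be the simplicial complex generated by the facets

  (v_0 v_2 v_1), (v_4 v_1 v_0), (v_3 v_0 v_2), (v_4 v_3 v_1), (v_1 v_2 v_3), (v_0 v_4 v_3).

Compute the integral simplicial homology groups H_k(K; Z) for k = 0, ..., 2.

H_0 ≅ Z,  H_1 = 0,  H_2 ≅ Z.

Order the vertices as v_0 < v_1 < v_2 < v_3 < v_4. Listing each simplex with vertices in this order, K has dimension 2 with simplices:

  0-simplices (5): [v_0], [v_1], [v_2], [v_3], [v_4]
  1-simplices (9): [v_0,v_1], [v_0,v_2], [v_0,v_3], [v_0,v_4], [v_1,v_2], [v_1,v_3], [v_1,v_4], [v_2,v_3], [v_3,v_4]
  2-simplices (6): [v_0,v_1,v_2], [v_0,v_1,v_4], [v_0,v_2,v_3], [v_0,v_3,v_4], [v_1,v_2,v_3], [v_1,v_3,v_4]

Hence C_0 ≅ Z^5, C_1 ≅ Z^9, C_2 ≅ Z^6.

The boundary map ∂_1: C_1 → C_0 is given by ∂[p,q] = [q] − [p]. For instance
  ∂[v_1,v_2] = [v_2] − [v_1].
This gives a 5×9 integer matrix of rank 4; reducing to Smith normal form yields diagonal entries (1,1,1,1).

∂_2: C_2 → C_1 sends each 2-simplex [p,q,r] to [q,r] − [p,r] + [p,q]. For instance
  ∂[v_0,v_2,v_3] = [v_2,v_3] − [v_0,v_3] + [v_0,v_2],
  ∂[v_0,v_3,v_4] = [v_3,v_4] − [v_0,v_4] + [v_0,v_3].
The 9×6 boundary matrix has rank 5 and Smith normal form diag(1,1,1,1,1).

Computing H_k = (kernel of ∂_k) / (image of ∂_{k+1}):

  H_0: rank C_0 − rank ∂_1 = 5 − 4 = 1, and the invariant factors of ∂_1 are all 1, so H_0 = Z.
  H_1: rank ker ∂_1 − rank ∂_2 = (9 − 4) − 5 = 0, and the invariant factors of ∂_2 are all 1, so H_1 = 0.
  H_2: rank ker ∂_2 − rank ∂_3 = (6 − 5) − 0 = 1, and there is no ∂_3, so H_2 = Z.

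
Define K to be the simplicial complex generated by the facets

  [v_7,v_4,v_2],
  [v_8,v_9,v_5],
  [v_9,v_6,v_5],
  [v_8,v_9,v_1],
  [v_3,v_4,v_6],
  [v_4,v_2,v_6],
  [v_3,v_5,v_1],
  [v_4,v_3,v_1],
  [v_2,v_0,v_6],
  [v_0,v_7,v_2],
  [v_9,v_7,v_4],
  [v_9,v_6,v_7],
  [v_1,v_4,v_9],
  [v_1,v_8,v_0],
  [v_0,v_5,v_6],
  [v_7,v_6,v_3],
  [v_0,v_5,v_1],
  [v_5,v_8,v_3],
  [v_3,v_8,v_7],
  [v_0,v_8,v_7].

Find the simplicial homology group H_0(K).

Order the vertices as v_0 < v_1 < v_2 < v_3 < v_4 < v_5 < v_6 < v_7 < v_8 < v_9. Listing each simplex with vertices in this order, K has dimension 2 with simplices:

  0-simplices (10): [v_0], [v_1], [v_2], [v_3], [v_4], [v_5], [v_6], [v_7], [v_8], [v_9]
  1-simplices (30): (30 of them)
  2-simplices (20): (20 of them)

so the chain groups are C_0 ≅ Z^10, C_1 ≅ Z^30, C_2 ≅ Z^20.

The boundary map ∂_1: C_1 → C_0 is given by ∂[p,q] = [q] − [p]. For instance
  ∂[v_4,v_9] = [v_9] − [v_4].
As a 10×30 matrix over Z this has rank 9, with invariant factors (1,1,1,1,1,1,1,1,1).

Boundary ∂_2: C_2 → C_1 sends each 2-simplex [p,q,r] to [q,r] − [p,r] + [p,q]. For instance
  ∂[v_1,v_3,v_5] = [v_3,v_5] − [v_1,v_5] + [v_1,v_3],
  ∂[v_0,v_7,v_8] = [v_7,v_8] − [v_0,v_8] + [v_0,v_7].
The resulting 30×20 matrix has rank 20, and its Smith normal form has invariant factors (1,1,1,1,1,1,1,1,1,1,1,1,1,1,1,1,1,1,1,2).

From H_k ≅ ker(∂_k) / im(∂_{k+1}) we obtain:

  H_0: rank C_0 − rank ∂_1 = 10 − 9 = 1, and the invariant factors of ∂_1 are all 1, so H_0 = Z.

H_0 ≅ Z.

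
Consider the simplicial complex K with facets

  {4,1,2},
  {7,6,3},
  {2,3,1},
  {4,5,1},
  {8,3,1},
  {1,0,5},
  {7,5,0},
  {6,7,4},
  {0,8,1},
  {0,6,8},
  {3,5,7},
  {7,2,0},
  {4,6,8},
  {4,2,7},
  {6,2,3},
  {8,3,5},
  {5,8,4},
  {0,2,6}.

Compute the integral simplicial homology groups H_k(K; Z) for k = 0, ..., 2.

Fix the vertex order 0 < 1 < 2 < 3 < 4 < 5 < 6 < 7 < 8 and write every simplex with vertices in increasing order. Then dim K = 2 and the simplices of K are:

  0-simplices (9): [0], [1], [2], [3], [4], [5], [6], [7], [8]
  1-simplices (27): (27 of them)
  2-simplices (18): [0,1,5], [0,1,8], [0,2,6], [0,2,7], [0,5,7], [0,6,8], [1,2,3], [1,2,4], [1,3,8], [1,4,5], [2,3,6], [2,4,7], [3,5,7], [3,5,8], [3,6,7], [4,5,8], [4,6,7], [4,6,8]

Hence C_0 ≅ Z^9, C_1 ≅ Z^27, C_2 ≅ Z^18.

The boundary map ∂_1: C_1 → C_0 sends each edge [p,q] (with p < q) to q − p.
This gives a 9×27 integer matrix of rank 8; reducing to Smith normal form yields diagonal entries (1,1,1,1,1,1,1,1).

∂_2: C_2 → C_1 maps a triangle to the signed sum of its edges. For instance
  ∂[4,6,8] = [6,8] − [4,8] + [4,6],
  ∂[2,4,7] = [4,7] − [2,7] + [2,4].
The resulting 27×18 matrix has rank 18, and its Smith normal form has invariant factors (1,1,1,1,1,1,1,1,1,1,1,1,1,1,1,1,1,2).

Computing H_k = (kernel of ∂_k) / (image of ∂_{k+1}):

  H_0: rank C_0 − rank ∂_1 = 9 − 8 = 1, and the invariant factors of ∂_1 are all 1, so H_0 ≅ Z.
  H_1: rank ker ∂_1 − rank ∂_2 = (27 − 8) − 18 = 1, and ∂_2 has invariant factor 2 > 1, so H_1 ≅ Z ⊕ Z/2.
  H_2: rank ker ∂_2 − rank ∂_3 = (18 − 18) − 0 = 0, and there is no ∂_3, so H_2 ≅ 0.

As a check, the Euler characteristic is 9 − 27 + 18 = 0, which agrees with 1 − 1 + 0 = 0.

H_0 ≅ Z,  H_1 ≅ Z ⊕ Z/2,  H_2 = 0.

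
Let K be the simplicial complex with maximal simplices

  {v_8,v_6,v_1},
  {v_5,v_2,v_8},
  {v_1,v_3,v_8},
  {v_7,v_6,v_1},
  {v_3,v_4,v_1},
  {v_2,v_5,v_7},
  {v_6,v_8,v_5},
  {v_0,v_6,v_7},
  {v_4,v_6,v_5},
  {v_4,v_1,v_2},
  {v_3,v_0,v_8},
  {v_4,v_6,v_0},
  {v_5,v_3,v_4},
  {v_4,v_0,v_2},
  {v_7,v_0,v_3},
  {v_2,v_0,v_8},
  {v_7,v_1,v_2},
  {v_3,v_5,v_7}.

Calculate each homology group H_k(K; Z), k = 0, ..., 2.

K has 9 vertices, 27 edges, 18 triangles.
rank ∂_0 = 0, rank ∂_1 = 8 ⇒ b_0 = 9 − 0 − 8 = 1; all invariant factors of ∂_1 are 1 so no torsion. So H_0 ≅ Z.
rank ∂_1 = 8, rank ∂_2 = 17 ⇒ b_1 = 27 − 8 − 17 = 2; all invariant factors of ∂_2 are 1 so no torsion. So H_1 ≅ Z^2.
rank ∂_2 = 17, rank ∂_3 = 0 ⇒ b_2 = 18 − 17 − 0 = 1. So H_2 ≅ Z.

H_0 = Z,  H_1 = Z^2,  H_2 = Z.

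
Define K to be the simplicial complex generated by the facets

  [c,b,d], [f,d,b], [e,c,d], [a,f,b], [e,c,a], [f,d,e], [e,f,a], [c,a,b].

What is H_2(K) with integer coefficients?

H_2 ≅ Z.

Fix the vertex order a < b < c < d < e < f and write every simplex with vertices in increasing order. Then dim K = 2 and the simplices of K are:

  0-simplices (6): a, b, c, d, e, f
  1-simplices (12): ab, ac, ae, af, bc, bd, bf, cd, ce, de, df, ef
  2-simplices (8): abc, abf, ace, aef, bcd, bdf, cde, def

giving chain groups C_0 ≅ Z^6, C_1 ≅ Z^12, C_2 ≅ Z^8.

The boundary map ∂_1: C_1 → C_0 is given by ∂[p,q] = [q] − [p]. For instance
  ∂ce = e − c.
The resulting 6×12 matrix has rank 5, and its Smith normal form has invariant factors (1,1,1,1,1).

The boundary map ∂_2: C_2 → C_1 sends each 2-simplex [p,q,r] to [q,r] − [p,r] + [p,q]. For instance
  ∂abc = bc − ac + ab,
  ∂def = ef − df + de.
This gives a 12×8 integer matrix of rank 7; reducing to Smith normal form yields diagonal entries (1,1,1,1,1,1,1).

Reading off H_k = ker ∂_k / im ∂_{k+1}:

  H_2: rank ker ∂_2 − rank ∂_3 = (8 − 7) − 0 = 1, and there is no ∂_3, so H_2 = Z.

(K is a triangulation of the 2-sphere S^2.)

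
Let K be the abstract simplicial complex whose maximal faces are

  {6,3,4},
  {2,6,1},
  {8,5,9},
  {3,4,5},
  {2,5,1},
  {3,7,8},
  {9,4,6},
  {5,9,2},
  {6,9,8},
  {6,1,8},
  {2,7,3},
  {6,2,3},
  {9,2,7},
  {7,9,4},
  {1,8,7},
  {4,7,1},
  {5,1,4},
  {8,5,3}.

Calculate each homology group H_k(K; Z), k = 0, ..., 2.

H_0 = Z,  H_1 = Z^2,  H_2 = Z.

K has 9 vertices, 27 edges, 18 triangles.
rank ∂_0 = 0, rank ∂_1 = 8 ⇒ b_0 = 9 − 0 − 8 = 1; all invariant factors of ∂_1 are 1 so no torsion. So H_0 ≅ Z.
rank ∂_1 = 8, rank ∂_2 = 17 ⇒ b_1 = 27 − 8 − 17 = 2; all invariant factors of ∂_2 are 1 so no torsion. So H_1 ≅ Z^2.
rank ∂_2 = 17, rank ∂_3 = 0 ⇒ b_2 = 18 − 17 − 0 = 1. So H_2 ≅ Z.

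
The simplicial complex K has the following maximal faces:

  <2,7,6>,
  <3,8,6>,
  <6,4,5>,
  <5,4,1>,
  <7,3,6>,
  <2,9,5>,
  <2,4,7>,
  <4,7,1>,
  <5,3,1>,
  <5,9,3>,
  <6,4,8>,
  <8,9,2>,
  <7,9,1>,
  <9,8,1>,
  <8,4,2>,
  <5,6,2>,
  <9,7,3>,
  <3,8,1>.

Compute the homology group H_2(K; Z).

H_2 ≅ 0.

Take the total order 1 < 2 < 3 < 4 < 5 < 6 < 7 < 8 < 9 on the vertex set. Then K (dimension 2) consists of the simplices:

  0-simplices (9): [1], [2], [3], [4], [5], [6], [7], [8], [9]
  1-simplices (27): (27 of them)
  2-simplices (18): [1,3,5], [1,3,8], [1,4,5], [1,4,7], [1,7,9], [1,8,9], [2,4,7], [2,4,8], [2,5,6], [2,5,9], [2,6,7], [2,8,9], [3,5,9], [3,6,7], [3,6,8], [3,7,9], [4,5,6], [4,6,8]

so the chain groups are C_0 ≅ Z^9, C_1 ≅ Z^27, C_2 ≅ Z^18.

The boundary map ∂_1: C_1 → C_0 sends each edge [p,q] (with p < q) to q − p. For instance
  ∂[8,9] = [9] − [8].
The resulting 9×27 matrix has rank 8, and its Smith normal form has invariant factors (1,1,1,1,1,1,1,1).

The boundary map ∂_2: C_2 → C_1 sends each 2-simplex [p,q,r] to [q,r] − [p,r] + [p,q]. For instance
  ∂[1,4,7] = [4,7] − [1,7] + [1,4],
  ∂[1,7,9] = [7,9] − [1,9] + [1,7].
The 27×18 boundary matrix has rank 18 and Smith normal form diag(1,1,1,1,1,1,1,1,1,1,1,1,1,1,1,1,1,2).

Now H_k = ker ∂_k / im ∂_{k+1}, so:

  H_2: rank ker ∂_2 − rank ∂_3 = (18 − 18) − 0 = 0, and there is no ∂_3, so H_2 = 0.

(K is a triangulation of the Klein bottle.)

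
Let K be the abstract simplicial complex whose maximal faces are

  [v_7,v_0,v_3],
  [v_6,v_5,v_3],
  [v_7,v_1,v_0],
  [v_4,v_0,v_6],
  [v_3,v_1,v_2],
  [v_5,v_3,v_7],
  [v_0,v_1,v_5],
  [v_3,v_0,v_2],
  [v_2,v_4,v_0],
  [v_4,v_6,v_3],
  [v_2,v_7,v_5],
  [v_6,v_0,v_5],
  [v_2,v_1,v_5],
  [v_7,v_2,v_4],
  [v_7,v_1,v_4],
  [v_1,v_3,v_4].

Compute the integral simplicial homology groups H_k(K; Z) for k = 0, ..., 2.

Take the total order v_0 < v_1 < v_2 < v_3 < v_4 < v_5 < v_6 < v_7 on the vertex set. Then K (dimension 2) consists of the simplices:

  0-simplices (8): [v_0], [v_1], [v_2], [v_3], [v_4], [v_5], [v_6], [v_7]
  1-simplices (24): (24 of them)
  2-simplices (16): (16 of them)

so the chain groups are C_0 ≅ Z^8, C_1 ≅ Z^24, C_2 ≅ Z^16.

The boundary map ∂_1: C_1 → C_0 is given by ∂[p,q] = [q] − [p].
The 8×24 boundary matrix has rank 7 and Smith normal form diag(1,1,1,1,1,1,1).

∂_2: C_2 → C_1 acts by ∂[p,q,r] = [q,r] − [p,r] + [p,q]. For instance
  ∂[v_2,v_5,v_7] = [v_5,v_7] − [v_2,v_7] + [v_2,v_5],
  ∂[v_0,v_3,v_7] = [v_3,v_7] − [v_0,v_7] + [v_0,v_3].
The 24×16 boundary matrix has rank 15 and Smith normal form diag(1,1,1,1,1,1,1,1,1,1,1,1,1,1,1).

Now H_k = ker ∂_k / im ∂_{k+1}, so:

  H_0: rank C_0 − rank ∂_1 = 8 − 7 = 1, and the invariant factors of ∂_1 are all 1, so H_0 = Z.
  H_1: rank ker ∂_1 − rank ∂_2 = (24 − 7) − 15 = 2, and the invariant factors of ∂_2 are all 1, so H_1 = Z^2.
  H_2: rank ker ∂_2 − rank ∂_3 = (16 − 15) − 0 = 1, and there is no ∂_3, so H_2 = Z.

As a check, the Euler characteristic is 8 − 24 + 16 = 0, which agrees with 1 − 2 + 1 = 0.

H_0 ≅ Z,  H_1 ≅ Z^2,  H_2 ≅ Z.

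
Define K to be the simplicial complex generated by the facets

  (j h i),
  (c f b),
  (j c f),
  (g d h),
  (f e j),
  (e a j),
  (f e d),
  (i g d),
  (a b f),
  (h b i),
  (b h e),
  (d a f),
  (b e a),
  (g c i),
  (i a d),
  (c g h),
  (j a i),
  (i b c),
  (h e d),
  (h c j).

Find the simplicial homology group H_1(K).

H_1 ≅ Z × Z/2.

Order the vertices as a < b < c < d < e < f < g < h < i < j. Listing each simplex with vertices in this order, K has dimension 2 with simplices:

  0-simplices (10): a, b, c, d, e, f, g, h, i, j
  1-simplices (30): ab, ad, ae, af, ai, aj, bc, be, bf, bh, bi, cf, cg, ch, ci, cj, de, df, dg, dh, di, ef, eh, ej, fj, gh, gi, hi, hj, ij
  2-simplices (20): abe, abf, adf, adi, aej, aij, bcf, bci, beh, bhi, cfj, cgh, cgi, chj, def, deh, dgh, dgi, efj, hij

so the chain groups are C_0 ≅ Z^10, C_1 ≅ Z^30, C_2 ≅ Z^20.

∂_1: C_1 → C_0 sends each edge [p,q] (with p < q) to q − p. For instance
  ∂gh = h − g.
The 10×30 boundary matrix has rank 9 and Smith normal form diag(1,1,1,1,1,1,1,1,1).

The boundary map ∂_2: C_2 → C_1 maps a triangle to the signed sum of its edges. For instance
  ∂bhi = hi − bi + bh,
  ∂cgh = gh − ch + cg.
The resulting 30×20 matrix has rank 20, and its Smith normal form has invariant factors (1,1,1,1,1,1,1,1,1,1,1,1,1,1,1,1,1,1,1,2).

Reading off H_k = ker ∂_k / im ∂_{k+1}:

  H_1: rank ker ∂_1 − rank ∂_2 = (30 − 9) − 20 = 1, and ∂_2 has invariant factor 2 > 1, so H_1 ≅ Z × Z/2.

(K is a triangulation of the Klein bottle.)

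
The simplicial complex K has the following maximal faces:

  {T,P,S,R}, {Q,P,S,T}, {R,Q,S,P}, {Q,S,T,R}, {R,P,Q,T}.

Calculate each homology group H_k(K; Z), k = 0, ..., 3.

H_0 ≅ Z,  H_1 = 0,  H_2 = 0,  H_3 ≅ Z.

Fix the vertex order P < Q < R < S < T and write every simplex with vertices in increasing order. Then dim K = 3 and the simplices of K are:

  0-simplices (5): P, Q, R, S, T
  1-simplices (10): PQ, PR, PS, PT, QR, QS, QT, RS, RT, ST
  2-simplices (10): PQR, PQS, PQT, PRS, PRT, PST, QRS, QRT, QST, RST
  3-simplices (5): PQRS, PQRT, PQST, PRST, QRST

so the chain groups are C_0 ≅ Z^5, C_1 ≅ Z^10, C_2 ≅ Z^10, C_3 ≅ Z^5.

The boundary map ∂_1: C_1 → C_0 is given by ∂[p,q] = [q] − [p]. For instance
  ∂PS = S − P.
As a 5×10 matrix over Z this has rank 4, with invariant factors (1,1,1,1).

Boundary ∂_2: C_2 → C_1 maps a triangle to the signed sum of its edges. For instance
  ∂QST = ST − QT + QS,
  ∂PQT = QT − PT + PQ.
This gives a 10×10 integer matrix of rank 6; reducing to Smith normal form yields diagonal entries (1,1,1,1,1,1).

∂_3: C_3 → C_2 sends each 3-simplex σ to the alternating sum Σ_i (−1)^i (σ with its i-th vertex removed). For instance
  ∂PQRT = QRT − PRT + PQT − PQR,
  ∂QRST = RST − QST + QRT − QRS.
The 10×5 boundary matrix has rank 4 and Smith normal form diag(1,1,1,1).

Computing H_k = (kernel of ∂_k) / (image of ∂_{k+1}):

  H_0: rank C_0 − rank ∂_1 = 5 − 4 = 1, and the invariant factors of ∂_1 are all 1, so H_0 ≅ Z.
  H_1: rank ker ∂_1 − rank ∂_2 = (10 − 4) − 6 = 0, and the invariant factors of ∂_2 are all 1, so H_1 ≅ 0.
  H_2: rank ker ∂_2 − rank ∂_3 = (10 − 6) − 4 = 0, and the invariant factors of ∂_3 are all 1, so H_2 ≅ 0.
  H_3: rank ker ∂_3 − rank ∂_4 = (5 − 4) − 0 = 1, and there is no ∂_4, so H_3 ≅ Z.

As a check, the Euler characteristic is 5 − 10 + 10 − 5 = 0, which agrees with 1 − 0 + 0 − 1 = 0.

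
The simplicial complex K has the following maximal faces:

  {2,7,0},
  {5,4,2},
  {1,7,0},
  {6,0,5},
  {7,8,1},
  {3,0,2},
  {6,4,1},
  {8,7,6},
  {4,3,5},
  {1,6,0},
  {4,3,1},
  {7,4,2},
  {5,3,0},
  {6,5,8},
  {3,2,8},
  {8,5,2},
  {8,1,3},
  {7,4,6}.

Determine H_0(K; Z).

H_0 ≅ Z.

Order the vertices as 0 < 1 < 2 < 3 < 4 < 5 < 6 < 7 < 8. Listing each simplex with vertices in this order, K has dimension 2 with simplices:

  0-simplices (9): [0], [1], [2], [3], [4], [5], [6], [7], [8]
  1-simplices (27): (27 of them)
  2-simplices (18): [0,1,6], [0,1,7], [0,2,3], [0,2,7], [0,3,5], [0,5,6], [1,3,4], [1,3,8], [1,4,6], [1,7,8], [2,3,8], [2,4,5], [2,4,7], [2,5,8], [3,4,5], [4,6,7], [5,6,8], [6,7,8]

Hence C_0 ≅ Z^9, C_1 ≅ Z^27, C_2 ≅ Z^18.

The boundary map ∂_1: C_1 → C_0 is given by ∂[p,q] = [q] − [p]. For instance
  ∂[0,3] = [3] − [0].
This gives a 9×27 integer matrix of rank 8; reducing to Smith normal form yields diagonal entries (1,1,1,1,1,1,1,1).

The boundary map ∂_2: C_2 → C_1 maps a triangle to the signed sum of its edges. For instance
  ∂[0,2,3] = [2,3] − [0,3] + [0,2],
  ∂[2,4,7] = [4,7] − [2,7] + [2,4].
The resulting 27×18 matrix has rank 18, and its Smith normal form has invariant factors (1,1,1,1,1,1,1,1,1,1,1,1,1,1,1,1,1,2).

Now H_k = ker ∂_k / im ∂_{k+1}, so:

  H_0: rank C_0 − rank ∂_1 = 9 − 8 = 1, and the invariant factors of ∂_1 are all 1, so H_0 ≅ Z.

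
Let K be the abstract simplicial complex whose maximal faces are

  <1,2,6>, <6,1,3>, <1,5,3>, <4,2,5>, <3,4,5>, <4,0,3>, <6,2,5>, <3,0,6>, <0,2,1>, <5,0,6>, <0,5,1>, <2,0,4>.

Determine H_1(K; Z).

We work with the vertex ordering 0 < 1 < 2 < 3 < 4 < 5 < 6. The simplices of K, each written with vertices in increasing order, are:

  0-simplices (7): [0], [1], [2], [3], [4], [5], [6]
  1-simplices (18): [0,1], [0,2], [0,3], [0,4], [0,5], [0,6], [1,2], [1,3], [1,5], [1,6], [2,4], [2,5], [2,6], [3,4], [3,5], [3,6], [4,5], [5,6]
  2-simplices (12): [0,1,2], [0,1,5], [0,2,4], [0,3,4], [0,3,6], [0,5,6], [1,2,6], [1,3,5], [1,3,6], [2,4,5], [2,5,6], [3,4,5]

so the chain groups are C_0 ≅ Z^7, C_1 ≅ Z^18, C_2 ≅ Z^12.

The boundary map ∂_1: C_1 → C_0 is given by ∂[p,q] = [q] − [p]. For instance
  ∂[0,5] = [5] − [0].
The resulting 7×18 matrix has rank 6, and its Smith normal form has invariant factors (1,1,1,1,1,1).

Boundary ∂_2: C_2 → C_1 acts by ∂[p,q,r] = [q,r] − [p,r] + [p,q]. For instance
  ∂[2,4,5] = [4,5] − [2,5] + [2,4],
  ∂[0,1,2] = [1,2] − [0,2] + [0,1].
The resulting 18×12 matrix has rank 12, and its Smith normal form has invariant factors (1,1,1,1,1,1,1,1,1,1,1,2).

Computing H_k = (kernel of ∂_k) / (image of ∂_{k+1}):

  H_1: rank ker ∂_1 − rank ∂_2 = (18 − 6) − 12 = 0, and ∂_2 has invariant factor 2 > 1, so H_1 ≅ Z/2.

(K is a triangulation of the real projective plane RP^2.)

H_1 = Z/2.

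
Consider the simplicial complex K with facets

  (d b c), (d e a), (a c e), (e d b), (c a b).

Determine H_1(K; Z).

Take the total order a < b < c < d < e on the vertex set. Then K (dimension 2) consists of the simplices:

  0-simplices (5): a, b, c, d, e
  1-simplices (10): ab, ac, ad, ae, bc, bd, be, cd, ce, de
  2-simplices (5): abc, ace, ade, bcd, bde

Hence C_0 ≅ Z^5, C_1 ≅ Z^10, C_2 ≅ Z^5.

The boundary map ∂_1: C_1 → C_0 sends each edge [p,q] (with p < q) to q − p. For instance
  ∂be = e − b.
The 5×10 boundary matrix has rank 4 and Smith normal form diag(1,1,1,1).

Boundary ∂_2: C_2 → C_1 acts by ∂[p,q,r] = [q,r] − [p,r] + [p,q]. For instance
  ∂ace = ce − ae + ac,
  ∂abc = bc − ac + ab.
The 10×5 boundary matrix has rank 5 and Smith normal form diag(1,1,1,1,1).

From H_k ≅ ker(∂_k) / im(∂_{k+1}) we obtain:

  H_1: rank ker ∂_1 − rank ∂_2 = (10 − 4) − 5 = 1, and the invariant factors of ∂_2 are all 1, so H_1 ≅ Z.

H_1 = Z.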